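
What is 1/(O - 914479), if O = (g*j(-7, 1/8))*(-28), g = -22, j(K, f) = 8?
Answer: -1/909551 ≈ -1.0994e-6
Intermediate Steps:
O = 4928 (O = -22*8*(-28) = -176*(-28) = 4928)
1/(O - 914479) = 1/(4928 - 914479) = 1/(-909551) = -1/909551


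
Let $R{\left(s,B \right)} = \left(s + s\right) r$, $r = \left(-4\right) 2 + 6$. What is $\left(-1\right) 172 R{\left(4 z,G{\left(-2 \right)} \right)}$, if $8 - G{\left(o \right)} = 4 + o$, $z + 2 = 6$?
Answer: $11008$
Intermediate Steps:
$r = -2$ ($r = -8 + 6 = -2$)
$z = 4$ ($z = -2 + 6 = 4$)
$G{\left(o \right)} = 4 - o$ ($G{\left(o \right)} = 8 - \left(4 + o\right) = 4 - o$)
$R{\left(s,B \right)} = - 4 s$ ($R{\left(s,B \right)} = \left(s + s\right) \left(-2\right) = 2 s \left(-2\right) = - 4 s$)
$\left(-1\right) 172 R{\left(4 z,G{\left(-2 \right)} \right)} = \left(-1\right) 172 \left(- 4 \cdot 4 \cdot 4\right) = - 172 \left(\left(-4\right) 16\right) = \left(-172\right) \left(-64\right) = 11008$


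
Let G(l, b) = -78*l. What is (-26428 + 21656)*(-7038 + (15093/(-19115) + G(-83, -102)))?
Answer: 51518287716/19115 ≈ 2.6952e+6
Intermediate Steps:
(-26428 + 21656)*(-7038 + (15093/(-19115) + G(-83, -102))) = (-26428 + 21656)*(-7038 + (15093/(-19115) - 78*(-83))) = -4772*(-7038 + (15093*(-1/19115) + 6474)) = -4772*(-7038 + (-15093/19115 + 6474)) = -4772*(-7038 + 123735417/19115) = -4772*(-10795953/19115) = 51518287716/19115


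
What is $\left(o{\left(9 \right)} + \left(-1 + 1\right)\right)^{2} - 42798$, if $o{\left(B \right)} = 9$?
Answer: $-42717$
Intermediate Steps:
$\left(o{\left(9 \right)} + \left(-1 + 1\right)\right)^{2} - 42798 = \left(9 + \left(-1 + 1\right)\right)^{2} - 42798 = \left(9 + 0\right)^{2} - 42798 = 9^{2} - 42798 = 81 - 42798 = -42717$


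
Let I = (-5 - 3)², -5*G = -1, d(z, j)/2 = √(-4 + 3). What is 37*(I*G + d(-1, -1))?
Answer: 2368/5 + 74*I ≈ 473.6 + 74.0*I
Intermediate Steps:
d(z, j) = 2*I (d(z, j) = 2*√(-4 + 3) = 2*√(-1) = 2*I)
G = ⅕ (G = -⅕*(-1) = ⅕ ≈ 0.20000)
I = 64 (I = (-8)² = 64)
37*(I*G + d(-1, -1)) = 37*(64*(⅕) + 2*I) = 37*(64/5 + 2*I) = 2368/5 + 74*I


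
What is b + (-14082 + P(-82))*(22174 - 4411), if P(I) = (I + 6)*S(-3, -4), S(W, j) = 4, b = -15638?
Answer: -255554156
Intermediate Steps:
P(I) = 24 + 4*I (P(I) = (I + 6)*4 = (6 + I)*4 = 24 + 4*I)
b + (-14082 + P(-82))*(22174 - 4411) = -15638 + (-14082 + (24 + 4*(-82)))*(22174 - 4411) = -15638 + (-14082 + (24 - 328))*17763 = -15638 + (-14082 - 304)*17763 = -15638 - 14386*17763 = -15638 - 255538518 = -255554156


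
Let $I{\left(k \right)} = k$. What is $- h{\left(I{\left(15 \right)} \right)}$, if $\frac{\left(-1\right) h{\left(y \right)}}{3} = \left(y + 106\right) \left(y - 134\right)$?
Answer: $-43197$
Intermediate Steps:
$h{\left(y \right)} = - 3 \left(-134 + y\right) \left(106 + y\right)$ ($h{\left(y \right)} = - 3 \left(y + 106\right) \left(y - 134\right) = - 3 \left(106 + y\right) \left(-134 + y\right) = - 3 \left(-134 + y\right) \left(106 + y\right)$)
$- h{\left(I{\left(15 \right)} \right)} = - (42612 - 3 \cdot 15^{2} + 84 \cdot 15) = - (42612 - 675 + 1260) = \left(-1\right) 43197 = -43197$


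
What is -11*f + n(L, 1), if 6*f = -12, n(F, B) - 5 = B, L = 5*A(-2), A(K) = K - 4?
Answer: 28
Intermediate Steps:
A(K) = -4 + K
L = -30 (L = 5*(-4 - 2) = 5*(-6) = -30)
n(F, B) = 5 + B
f = -2 (f = (1/6)*(-12) = -2)
-11*f + n(L, 1) = -11*(-2) + (5 + 1) = 22 + 6 = 28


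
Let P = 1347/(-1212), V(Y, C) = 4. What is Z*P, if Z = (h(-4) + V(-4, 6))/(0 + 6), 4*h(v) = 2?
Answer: -1347/1616 ≈ -0.83354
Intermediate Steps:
h(v) = ½ (h(v) = (¼)*2 = ½)
Z = ¾ (Z = (½ + 4)/(0 + 6) = (9/2)/6 = (9/2)*(⅙) = ¾ ≈ 0.75000)
P = -449/404 (P = 1347*(-1/1212) = -449/404 ≈ -1.1114)
Z*P = (¾)*(-449/404) = -1347/1616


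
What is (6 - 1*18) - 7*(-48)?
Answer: 324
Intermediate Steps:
(6 - 1*18) - 7*(-48) = (6 - 18) + 336 = -12 + 336 = 324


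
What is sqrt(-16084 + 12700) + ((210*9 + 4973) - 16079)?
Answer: -9216 + 6*I*sqrt(94) ≈ -9216.0 + 58.172*I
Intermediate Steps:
sqrt(-16084 + 12700) + ((210*9 + 4973) - 16079) = sqrt(-3384) + ((1890 + 4973) - 16079) = 6*I*sqrt(94) + (6863 - 16079) = 6*I*sqrt(94) - 9216 = -9216 + 6*I*sqrt(94)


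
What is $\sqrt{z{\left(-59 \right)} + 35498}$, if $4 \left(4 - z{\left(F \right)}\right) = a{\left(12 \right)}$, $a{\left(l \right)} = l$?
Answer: $\sqrt{35499} \approx 188.41$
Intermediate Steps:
$z{\left(F \right)} = 1$ ($z{\left(F \right)} = 4 - 3 = 1$)
$\sqrt{z{\left(-59 \right)} + 35498} = \sqrt{1 + 35498} = \sqrt{35499}$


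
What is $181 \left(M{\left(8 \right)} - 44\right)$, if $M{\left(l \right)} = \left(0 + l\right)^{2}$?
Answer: $3620$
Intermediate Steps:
$M{\left(l \right)} = l^{2}$
$181 \left(M{\left(8 \right)} - 44\right) = 181 \left(8^{2} - 44\right) = 181 \left(64 - 44\right) = 181 \cdot 20 = 3620$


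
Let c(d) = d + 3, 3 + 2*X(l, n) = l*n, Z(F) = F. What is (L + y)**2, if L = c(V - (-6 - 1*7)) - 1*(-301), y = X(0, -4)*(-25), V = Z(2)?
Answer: 508369/4 ≈ 1.2709e+5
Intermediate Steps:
X(l, n) = -3/2 + l*n/2 (X(l, n) = -3/2 + (l*n)/2 = -3/2 + l*n/2)
V = 2
c(d) = 3 + d
y = 75/2 (y = (-3/2 + (1/2)*0*(-4))*(-25) = (-3/2 + 0)*(-25) = -3/2*(-25) = 75/2 ≈ 37.500)
L = 319 (L = (3 + (2 - (-6 - 1*7))) - 1*(-301) = (3 + (2 - (-6 - 7))) + 301 = (3 + (2 - 1*(-13))) + 301 = (3 + (2 + 13)) + 301 = (3 + 15) + 301 = 18 + 301 = 319)
(L + y)**2 = (319 + 75/2)**2 = (713/2)**2 = 508369/4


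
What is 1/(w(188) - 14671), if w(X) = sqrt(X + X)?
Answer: -14671/215237865 - 2*sqrt(94)/215237865 ≈ -6.8252e-5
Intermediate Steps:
w(X) = sqrt(2)*sqrt(X) (w(X) = sqrt(2*X) = sqrt(2)*sqrt(X))
1/(w(188) - 14671) = 1/(sqrt(2)*sqrt(188) - 14671) = 1/(sqrt(2)*(2*sqrt(47)) - 14671) = 1/(2*sqrt(94) - 14671) = 1/(-14671 + 2*sqrt(94))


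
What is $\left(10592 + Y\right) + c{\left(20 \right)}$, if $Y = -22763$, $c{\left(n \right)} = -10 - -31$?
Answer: $-12150$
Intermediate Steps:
$c{\left(n \right)} = 21$ ($c{\left(n \right)} = -10 + 31 = 21$)
$\left(10592 + Y\right) + c{\left(20 \right)} = \left(10592 - 22763\right) + 21 = -12171 + 21 = -12150$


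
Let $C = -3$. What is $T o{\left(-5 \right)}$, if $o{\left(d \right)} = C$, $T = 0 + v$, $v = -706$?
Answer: $2118$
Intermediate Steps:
$T = -706$ ($T = 0 - 706 = -706$)
$o{\left(d \right)} = -3$
$T o{\left(-5 \right)} = \left(-706\right) \left(-3\right) = 2118$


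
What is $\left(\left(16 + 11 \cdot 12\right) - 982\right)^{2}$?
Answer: $695556$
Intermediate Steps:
$\left(\left(16 + 11 \cdot 12\right) - 982\right)^{2} = \left(\left(16 + 132\right) - 982\right)^{2} = \left(148 - 982\right)^{2} = \left(-834\right)^{2} = 695556$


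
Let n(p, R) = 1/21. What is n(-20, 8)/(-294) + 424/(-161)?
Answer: -373991/142002 ≈ -2.6337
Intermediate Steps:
n(p, R) = 1/21
n(-20, 8)/(-294) + 424/(-161) = (1/21)/(-294) + 424/(-161) = (1/21)*(-1/294) + 424*(-1/161) = -1/6174 - 424/161 = -373991/142002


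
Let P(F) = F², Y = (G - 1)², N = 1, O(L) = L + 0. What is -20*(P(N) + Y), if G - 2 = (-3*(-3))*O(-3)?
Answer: -13540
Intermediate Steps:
O(L) = L
G = -25 (G = 2 - 3*(-3)*(-3) = 2 + 9*(-3) = 2 - 27 = -25)
Y = 676 (Y = (-25 - 1)² = (-26)² = 676)
-20*(P(N) + Y) = -20*(1² + 676) = -20*(1 + 676) = -20*677 = -13540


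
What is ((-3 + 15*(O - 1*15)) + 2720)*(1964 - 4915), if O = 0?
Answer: -7353892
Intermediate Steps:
((-3 + 15*(O - 1*15)) + 2720)*(1964 - 4915) = ((-3 + 15*(0 - 1*15)) + 2720)*(1964 - 4915) = ((-3 + 15*(0 - 15)) + 2720)*(-2951) = ((-3 + 15*(-15)) + 2720)*(-2951) = ((-3 - 225) + 2720)*(-2951) = (-228 + 2720)*(-2951) = 2492*(-2951) = -7353892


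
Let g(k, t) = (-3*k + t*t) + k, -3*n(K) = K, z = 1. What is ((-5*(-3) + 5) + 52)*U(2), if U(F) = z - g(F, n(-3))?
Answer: 288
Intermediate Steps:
n(K) = -K/3
g(k, t) = t² - 2*k (g(k, t) = (-3*k + t²) + k = (t² - 3*k) + k = t² - 2*k)
U(F) = 2*F (U(F) = 1 - ((-⅓*(-3))² - 2*F) = 1 - (1² - 2*F) = 1 - (1 - 2*F) = 1 + (-1 + 2*F) = 2*F)
((-5*(-3) + 5) + 52)*U(2) = ((-5*(-3) + 5) + 52)*(2*2) = ((15 + 5) + 52)*4 = (20 + 52)*4 = 72*4 = 288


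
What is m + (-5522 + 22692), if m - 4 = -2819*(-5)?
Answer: 31269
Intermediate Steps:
m = 14099 (m = 4 - 2819*(-5) = 4 + 14095 = 14099)
m + (-5522 + 22692) = 14099 + (-5522 + 22692) = 14099 + 17170 = 31269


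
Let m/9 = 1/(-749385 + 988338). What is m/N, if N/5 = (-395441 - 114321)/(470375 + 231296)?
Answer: -2105013/203015265310 ≈ -1.0369e-5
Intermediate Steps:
N = -2548810/701671 (N = 5*((-395441 - 114321)/(470375 + 231296)) = 5*(-509762/701671) = -2548810/701671 ≈ -3.6325)
m = 3/79651 (m = 9/(-749385 + 988338) = 9/238953 = 9*(1/238953) = 3/79651 ≈ 3.7664e-5)
m/N = 3/(79651*(-2548810/701671)) = (3/79651)*(-701671/2548810) = -2105013/203015265310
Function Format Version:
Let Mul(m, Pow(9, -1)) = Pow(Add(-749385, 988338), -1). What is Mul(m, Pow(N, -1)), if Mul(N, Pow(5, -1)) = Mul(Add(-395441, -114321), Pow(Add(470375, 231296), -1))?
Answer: Rational(-2105013, 203015265310) ≈ -1.0369e-5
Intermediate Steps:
N = Rational(-2548810, 701671) (N = Mul(5, Mul(Add(-395441, -114321), Pow(Add(470375, 231296), -1))) = Mul(5, Mul(-509762, Pow(701671, -1))) = Mul(5, Mul(-509762, Rational(1, 701671))) = Mul(5, Rational(-509762, 701671)) = Rational(-2548810, 701671) ≈ -3.6325)
m = Rational(3, 79651) (m = Mul(9, Pow(Add(-749385, 988338), -1)) = Mul(9, Pow(238953, -1)) = Mul(9, Rational(1, 238953)) = Rational(3, 79651) ≈ 3.7664e-5)
Mul(m, Pow(N, -1)) = Mul(Rational(3, 79651), Pow(Rational(-2548810, 701671), -1)) = Mul(Rational(3, 79651), Rational(-701671, 2548810)) = Rational(-2105013, 203015265310)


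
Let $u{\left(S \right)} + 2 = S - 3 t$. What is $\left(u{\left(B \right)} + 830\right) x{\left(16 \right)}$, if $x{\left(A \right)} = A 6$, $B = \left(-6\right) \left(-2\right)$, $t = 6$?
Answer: $78912$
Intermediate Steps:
$B = 12$
$u{\left(S \right)} = -20 + S$ ($u{\left(S \right)} = -2 + \left(S - 18\right) = -2 + \left(-18 + S\right) = -20 + S$)
$x{\left(A \right)} = 6 A$
$\left(u{\left(B \right)} + 830\right) x{\left(16 \right)} = \left(\left(-20 + 12\right) + 830\right) 6 \cdot 16 = \left(-8 + 830\right) 96 = 822 \cdot 96 = 78912$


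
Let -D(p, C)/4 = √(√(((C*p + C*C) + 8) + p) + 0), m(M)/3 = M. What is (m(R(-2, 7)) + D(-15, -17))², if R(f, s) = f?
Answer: 4*(3 + 2*537^(¼))² ≈ 637.84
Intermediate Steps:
m(M) = 3*M
D(p, C) = -4*(8 + p + C² + C*p)^(¼) (D(p, C) = -4*√(√(((C*p + C*C) + 8) + p) + 0) = -4*√(√(((C*p + C²) + 8) + p) + 0) = -4*√(√(((C² + C*p) + 8) + p) + 0) = -4*√(√((8 + C² + C*p) + p) + 0) = -4*√(√(8 + p + C² + C*p) + 0) = -4*(8 + p + C² + C*p)^(¼))
(m(R(-2, 7)) + D(-15, -17))² = (3*(-2) - 4*(8 - 15 + (-17)² - 17*(-15))^(¼))² = (-6 - 4*(8 - 15 + 289 + 255)^(¼))² = (-6 - 4*537^(¼))²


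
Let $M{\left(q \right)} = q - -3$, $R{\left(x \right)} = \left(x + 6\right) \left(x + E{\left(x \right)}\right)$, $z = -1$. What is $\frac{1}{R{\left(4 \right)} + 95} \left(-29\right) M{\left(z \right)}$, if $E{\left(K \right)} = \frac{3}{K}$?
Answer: $- \frac{116}{285} \approx -0.40702$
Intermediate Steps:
$R{\left(x \right)} = \left(6 + x\right) \left(x + \frac{3}{x}\right)$ ($R{\left(x \right)} = \left(x + 6\right) \left(x + \frac{3}{x}\right) = \left(6 + x\right) \left(x + \frac{3}{x}\right)$)
$M{\left(q \right)} = 3 + q$ ($M{\left(q \right)} = q + 3 = 3 + q$)
$\frac{1}{R{\left(4 \right)} + 95} \left(-29\right) M{\left(z \right)} = \frac{1}{\left(3 + 4^{2} + 6 \cdot 4 + \frac{18}{4}\right) + 95} \left(-29\right) \left(3 - 1\right) = \frac{1}{\left(3 + 16 + 24 + 18 \cdot \frac{1}{4}\right) + 95} \left(-29\right) 2 = \frac{1}{\left(3 + 16 + 24 + \frac{9}{2}\right) + 95} \left(-29\right) 2 = \frac{1}{\frac{95}{2} + 95} \left(-29\right) 2 = \frac{1}{\frac{285}{2}} \left(-29\right) 2 = \frac{2}{285} \left(-29\right) 2 = \left(- \frac{58}{285}\right) 2 = - \frac{116}{285}$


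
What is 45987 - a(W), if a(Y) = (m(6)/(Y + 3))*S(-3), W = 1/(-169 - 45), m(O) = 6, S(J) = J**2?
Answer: 29466111/641 ≈ 45969.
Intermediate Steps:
W = -1/214 (W = 1/(-214) = -1/214 ≈ -0.0046729)
a(Y) = 54/(3 + Y) (a(Y) = (6/(Y + 3))*(-3)**2 = (6/(3 + Y))*9 = 54/(3 + Y))
45987 - a(W) = 45987 - 54/(3 - 1/214) = 45987 - 54/641/214 = 45987 - 54*214/641 = 45987 - 1*11556/641 = 45987 - 11556/641 = 29466111/641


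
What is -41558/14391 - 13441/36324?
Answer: -189220247/58082076 ≈ -3.2578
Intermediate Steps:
-41558/14391 - 13441/36324 = -189220247/58082076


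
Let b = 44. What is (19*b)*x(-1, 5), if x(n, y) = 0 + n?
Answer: -836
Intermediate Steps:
x(n, y) = n
(19*b)*x(-1, 5) = (19*44)*(-1) = 836*(-1) = -836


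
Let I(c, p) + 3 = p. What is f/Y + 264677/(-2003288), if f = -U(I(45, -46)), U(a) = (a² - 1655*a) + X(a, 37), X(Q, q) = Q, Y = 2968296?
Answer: -8507214769/53092426404 ≈ -0.16023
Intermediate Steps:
I(c, p) = -3 + p
U(a) = a² - 1654*a (U(a) = (a² - 1655*a) + a = a² - 1654*a)
f = -83447 (f = -(-3 - 46)*(-1654 + (-3 - 46)) = -(-49)*(-1654 - 49) = -(-49)*(-1703) = -1*83447 = -83447)
f/Y + 264677/(-2003288) = -83447/2968296 + 264677/(-2003288) = -83447*1/2968296 + 264677*(-1/2003288) = -83447/2968296 - 37811/286184 = -8507214769/53092426404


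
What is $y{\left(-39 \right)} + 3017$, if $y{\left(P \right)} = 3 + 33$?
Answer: $3053$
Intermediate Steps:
$y{\left(P \right)} = 36$
$y{\left(-39 \right)} + 3017 = 36 + 3017 = 3053$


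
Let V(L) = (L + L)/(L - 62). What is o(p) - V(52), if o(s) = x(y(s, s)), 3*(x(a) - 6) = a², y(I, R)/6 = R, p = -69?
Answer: 285742/5 ≈ 57148.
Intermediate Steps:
V(L) = 2*L/(-62 + L) (V(L) = (2*L)/(-62 + L) = 2*L/(-62 + L))
y(I, R) = 6*R
x(a) = 6 + a²/3
o(s) = 6 + 12*s² (o(s) = 6 + (6*s)²/3 = 6 + (36*s²)/3 = 6 + 12*s²)
o(p) - V(52) = (6 + 12*(-69)²) - 2*52/(-62 + 52) = (6 + 12*4761) - 2*52/(-10) = (6 + 57132) - 2*52*(-1)/10 = 57138 - 1*(-52/5) = 57138 + 52/5 = 285742/5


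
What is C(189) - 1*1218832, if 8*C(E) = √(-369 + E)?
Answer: -1218832 + 3*I*√5/4 ≈ -1.2188e+6 + 1.6771*I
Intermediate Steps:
C(E) = √(-369 + E)/8
C(189) - 1*1218832 = √(-369 + 189)/8 - 1*1218832 = √(-180)/8 - 1218832 = (6*I*√5)/8 - 1218832 = 3*I*√5/4 - 1218832 = -1218832 + 3*I*√5/4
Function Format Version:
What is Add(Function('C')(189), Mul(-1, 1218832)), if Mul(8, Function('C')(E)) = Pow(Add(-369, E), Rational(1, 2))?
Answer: Add(-1218832, Mul(Rational(3, 4), I, Pow(5, Rational(1, 2)))) ≈ Add(-1.2188e+6, Mul(1.6771, I))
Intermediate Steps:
Function('C')(E) = Mul(Rational(1, 8), Pow(Add(-369, E), Rational(1, 2)))
Add(Function('C')(189), Mul(-1, 1218832)) = Add(Mul(Rational(1, 8), Pow(Add(-369, 189), Rational(1, 2))), Mul(-1, 1218832)) = Add(Mul(Rational(1, 8), Pow(-180, Rational(1, 2))), -1218832) = Add(Mul(Rational(1, 8), Mul(6, I, Pow(5, Rational(1, 2)))), -1218832) = Add(Mul(Rational(3, 4), I, Pow(5, Rational(1, 2))), -1218832) = Add(-1218832, Mul(Rational(3, 4), I, Pow(5, Rational(1, 2))))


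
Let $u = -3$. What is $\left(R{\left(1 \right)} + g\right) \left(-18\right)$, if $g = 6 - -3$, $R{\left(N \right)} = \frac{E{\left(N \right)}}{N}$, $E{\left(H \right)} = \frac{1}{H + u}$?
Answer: $-153$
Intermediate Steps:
$E{\left(H \right)} = \frac{1}{-3 + H}$ ($E{\left(H \right)} = \frac{1}{H - 3} = \frac{1}{-3 + H}$)
$R{\left(N \right)} = \frac{1}{N \left(-3 + N\right)}$ ($R{\left(N \right)} = \frac{1}{\left(-3 + N\right) N} = \frac{1}{N \left(-3 + N\right)}$)
$g = 9$ ($g = 6 + 3 = 9$)
$\left(R{\left(1 \right)} + g\right) \left(-18\right) = \left(\frac{1}{1 \left(-3 + 1\right)} + 9\right) \left(-18\right) = \left(1 \frac{1}{-2} + 9\right) \left(-18\right) = \left(1 \left(- \frac{1}{2}\right) + 9\right) \left(-18\right) = \left(- \frac{1}{2} + 9\right) \left(-18\right) = \frac{17}{2} \left(-18\right) = -153$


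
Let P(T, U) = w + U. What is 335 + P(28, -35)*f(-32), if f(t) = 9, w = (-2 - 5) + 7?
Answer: 20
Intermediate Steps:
w = 0 (w = -7 + 7 = 0)
P(T, U) = U (P(T, U) = 0 + U = U)
335 + P(28, -35)*f(-32) = 335 - 35*9 = 335 - 315 = 20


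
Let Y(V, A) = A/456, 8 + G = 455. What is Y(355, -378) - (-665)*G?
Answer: 22591317/76 ≈ 2.9725e+5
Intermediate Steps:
G = 447 (G = -8 + 455 = 447)
Y(V, A) = A/456 (Y(V, A) = A*(1/456) = A/456)
Y(355, -378) - (-665)*G = (1/456)*(-378) - (-665)*447 = -63/76 - 1*(-297255) = -63/76 + 297255 = 22591317/76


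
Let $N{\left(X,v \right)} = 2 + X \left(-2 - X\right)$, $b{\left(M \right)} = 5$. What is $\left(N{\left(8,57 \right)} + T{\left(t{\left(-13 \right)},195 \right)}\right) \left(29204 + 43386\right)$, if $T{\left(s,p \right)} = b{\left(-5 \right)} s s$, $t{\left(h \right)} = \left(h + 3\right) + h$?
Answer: $186338530$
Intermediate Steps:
$t{\left(h \right)} = 3 + 2 h$ ($t{\left(h \right)} = \left(3 + h\right) + h = 3 + 2 h$)
$T{\left(s,p \right)} = 5 s^{2}$ ($T{\left(s,p \right)} = 5 s s = 5 s^{2}$)
$\left(N{\left(8,57 \right)} + T{\left(t{\left(-13 \right)},195 \right)}\right) \left(29204 + 43386\right) = \left(\left(2 - 8^{2} - 16\right) + 5 \left(3 + 2 \left(-13\right)\right)^{2}\right) \left(29204 + 43386\right) = \left(\left(2 - 64 - 16\right) + 5 \left(3 - 26\right)^{2}\right) 72590 = \left(\left(2 - 64 - 16\right) + 5 \left(-23\right)^{2}\right) 72590 = \left(-78 + 5 \cdot 529\right) 72590 = \left(-78 + 2645\right) 72590 = 2567 \cdot 72590 = 186338530$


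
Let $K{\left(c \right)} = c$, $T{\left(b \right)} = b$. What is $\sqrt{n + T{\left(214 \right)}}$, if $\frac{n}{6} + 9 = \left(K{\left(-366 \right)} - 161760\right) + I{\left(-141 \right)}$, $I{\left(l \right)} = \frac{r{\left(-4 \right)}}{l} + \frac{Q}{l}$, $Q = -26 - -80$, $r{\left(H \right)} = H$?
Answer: $\frac{4 i \sqrt{134279329}}{47} \approx 986.2 i$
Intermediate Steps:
$Q = 54$ ($Q = -26 + 80 = 54$)
$I{\left(l \right)} = \frac{50}{l}$ ($I{\left(l \right)} = - \frac{4}{l} + \frac{54}{l} = \frac{50}{l}$)
$n = - \frac{45722170}{47}$ ($n = -54 + 6 \left(\left(-366 - 161760\right) + \frac{50}{-141}\right) = -54 + 6 \left(-162126 + 50 \left(- \frac{1}{141}\right)\right) = -54 + 6 \left(-162126 - \frac{50}{141}\right) = -54 + 6 \left(- \frac{22859816}{141}\right) = -54 - \frac{45719632}{47} = - \frac{45722170}{47} \approx -9.7281 \cdot 10^{5}$)
$\sqrt{n + T{\left(214 \right)}} = \sqrt{- \frac{45722170}{47} + 214} = \sqrt{- \frac{45712112}{47}} = \frac{4 i \sqrt{134279329}}{47}$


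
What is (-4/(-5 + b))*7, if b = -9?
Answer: 2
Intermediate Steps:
(-4/(-5 + b))*7 = (-4/(-5 - 9))*7 = (-4/(-14))*7 = -1/14*(-4)*7 = (2/7)*7 = 2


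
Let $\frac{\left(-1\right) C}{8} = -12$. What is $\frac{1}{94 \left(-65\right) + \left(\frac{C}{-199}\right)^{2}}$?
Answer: $- \frac{39601}{241952894} \approx -0.00016367$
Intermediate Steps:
$C = 96$ ($C = \left(-8\right) \left(-12\right) = 96$)
$\frac{1}{94 \left(-65\right) + \left(\frac{C}{-199}\right)^{2}} = \frac{1}{94 \left(-65\right) + \left(\frac{96}{-199}\right)^{2}} = \frac{1}{-6110 + \left(96 \left(- \frac{1}{199}\right)\right)^{2}} = \frac{1}{-6110 + \left(- \frac{96}{199}\right)^{2}} = \frac{1}{-6110 + \frac{9216}{39601}} = \frac{1}{- \frac{241952894}{39601}} = - \frac{39601}{241952894}$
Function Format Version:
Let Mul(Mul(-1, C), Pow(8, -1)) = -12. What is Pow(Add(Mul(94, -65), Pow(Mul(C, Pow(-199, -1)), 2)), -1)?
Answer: Rational(-39601, 241952894) ≈ -0.00016367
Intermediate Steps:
C = 96 (C = Mul(-8, -12) = 96)
Pow(Add(Mul(94, -65), Pow(Mul(C, Pow(-199, -1)), 2)), -1) = Pow(Add(Mul(94, -65), Pow(Mul(96, Pow(-199, -1)), 2)), -1) = Pow(Add(-6110, Pow(Mul(96, Rational(-1, 199)), 2)), -1) = Pow(Add(-6110, Pow(Rational(-96, 199), 2)), -1) = Pow(Add(-6110, Rational(9216, 39601)), -1) = Pow(Rational(-241952894, 39601), -1) = Rational(-39601, 241952894)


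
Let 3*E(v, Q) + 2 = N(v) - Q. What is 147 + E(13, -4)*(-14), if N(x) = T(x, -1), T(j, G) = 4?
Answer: 119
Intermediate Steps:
N(x) = 4
E(v, Q) = 2/3 - Q/3 (E(v, Q) = -2/3 + (4 - Q)/3 = -2/3 + (4/3 - Q/3) = 2/3 - Q/3)
147 + E(13, -4)*(-14) = 147 + (2/3 - 1/3*(-4))*(-14) = 147 + (2/3 + 4/3)*(-14) = 147 + 2*(-14) = 147 - 28 = 119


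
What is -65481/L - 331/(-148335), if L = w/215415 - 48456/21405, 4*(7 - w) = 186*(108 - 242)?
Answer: 45935191358550221/1567729771410 ≈ 29300.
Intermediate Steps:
w = 6238 (w = 7 - 93*(108 - 242)/2 = 7 - 93*(-134)/2 = 7 - ¼*(-24924) = 7 + 6231 = 6238)
L = -137394998/61479441 (L = 6238/215415 - 48456/21405 = 6238*(1/215415) - 48456*1/21405 = 6238/215415 - 16152/7135 = -137394998/61479441 ≈ -2.2348)
-65481/L - 331/(-148335) = -65481/(-137394998/61479441) - 331/(-148335) = -65481*(-61479441/137394998) - 331*(-1/148335) = 309671944317/10568846 + 331/148335 = 45935191358550221/1567729771410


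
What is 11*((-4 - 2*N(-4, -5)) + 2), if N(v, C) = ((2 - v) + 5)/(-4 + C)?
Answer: 44/9 ≈ 4.8889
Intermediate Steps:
N(v, C) = (7 - v)/(-4 + C)
11*((-4 - 2*N(-4, -5)) + 2) = 11*((-4 - 2*(7 - 1*(-4))/(-4 - 5)) + 2) = 11*((-4 - 2*(7 + 4)/(-9)) + 2) = 11*((-4 - (-2)*11/9) + 2) = 11*((-4 - 2*(-11/9)) + 2) = 11*((-4 + 22/9) + 2) = 11*(-14/9 + 2) = 11*(4/9) = 44/9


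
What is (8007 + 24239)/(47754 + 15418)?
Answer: 16123/31586 ≈ 0.51045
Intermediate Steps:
(8007 + 24239)/(47754 + 15418) = 32246/63172 = 32246*(1/63172) = 16123/31586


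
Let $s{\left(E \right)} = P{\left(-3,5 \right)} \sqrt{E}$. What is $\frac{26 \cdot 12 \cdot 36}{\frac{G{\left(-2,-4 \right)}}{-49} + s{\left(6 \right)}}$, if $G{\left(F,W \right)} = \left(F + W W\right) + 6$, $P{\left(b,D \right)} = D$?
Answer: $\frac{1100736}{35975} + \frac{13484016 \sqrt{6}}{35975} \approx 948.71$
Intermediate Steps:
$G{\left(F,W \right)} = 6 + F + W^{2}$ ($G{\left(F,W \right)} = \left(F + W^{2}\right) + 6 = 6 + F + W^{2}$)
$s{\left(E \right)} = 5 \sqrt{E}$
$\frac{26 \cdot 12 \cdot 36}{\frac{G{\left(-2,-4 \right)}}{-49} + s{\left(6 \right)}} = \frac{26 \cdot 12 \cdot 36}{\frac{6 - 2 + \left(-4\right)^{2}}{-49} + 5 \sqrt{6}} = \frac{312 \cdot 36}{\left(6 - 2 + 16\right) \left(- \frac{1}{49}\right) + 5 \sqrt{6}} = \frac{11232}{20 \left(- \frac{1}{49}\right) + 5 \sqrt{6}} = \frac{11232}{- \frac{20}{49} + 5 \sqrt{6}}$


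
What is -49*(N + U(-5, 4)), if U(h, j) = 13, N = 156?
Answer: -8281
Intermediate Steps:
-49*(N + U(-5, 4)) = -49*(156 + 13) = -49*169 = -8281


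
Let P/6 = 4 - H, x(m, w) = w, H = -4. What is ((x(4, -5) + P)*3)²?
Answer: 16641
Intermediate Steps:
P = 48 (P = 6*(4 - 1*(-4)) = 6*(4 + 4) = 6*8 = 48)
((x(4, -5) + P)*3)² = ((-5 + 48)*3)² = (43*3)² = 129² = 16641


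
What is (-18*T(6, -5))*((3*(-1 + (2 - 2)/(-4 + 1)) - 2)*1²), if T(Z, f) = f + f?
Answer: -900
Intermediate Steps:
T(Z, f) = 2*f
(-18*T(6, -5))*((3*(-1 + (2 - 2)/(-4 + 1)) - 2)*1²) = (-36*(-5))*((3*(-1 + (2 - 2)/(-4 + 1)) - 2)*1²) = (-18*(-10))*((3*(-1 + 0/(-3)) - 2)*1) = 180*((3*(-1 + 0*(-⅓)) - 2)*1) = 180*((3*(-1 + 0) - 2)*1) = 180*((3*(-1) - 2)*1) = 180*((-3 - 2)*1) = 180*(-5*1) = 180*(-5) = -900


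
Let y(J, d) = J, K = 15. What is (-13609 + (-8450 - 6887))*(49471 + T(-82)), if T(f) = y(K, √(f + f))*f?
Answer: -1396383986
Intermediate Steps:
T(f) = 15*f
(-13609 + (-8450 - 6887))*(49471 + T(-82)) = (-13609 + (-8450 - 6887))*(49471 + 15*(-82)) = (-13609 - 15337)*(49471 - 1230) = -28946*48241 = -1396383986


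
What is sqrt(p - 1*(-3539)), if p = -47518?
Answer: I*sqrt(43979) ≈ 209.71*I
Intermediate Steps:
sqrt(p - 1*(-3539)) = sqrt(-47518 - 1*(-3539)) = sqrt(-47518 + 3539) = sqrt(-43979) = I*sqrt(43979)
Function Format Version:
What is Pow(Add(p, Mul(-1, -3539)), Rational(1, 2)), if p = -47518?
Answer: Mul(I, Pow(43979, Rational(1, 2))) ≈ Mul(209.71, I)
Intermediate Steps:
Pow(Add(p, Mul(-1, -3539)), Rational(1, 2)) = Pow(Add(-47518, Mul(-1, -3539)), Rational(1, 2)) = Pow(Add(-47518, 3539), Rational(1, 2)) = Pow(-43979, Rational(1, 2)) = Mul(I, Pow(43979, Rational(1, 2)))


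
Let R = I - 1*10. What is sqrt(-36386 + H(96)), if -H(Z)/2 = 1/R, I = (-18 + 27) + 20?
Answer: 2*I*sqrt(3283846)/19 ≈ 190.75*I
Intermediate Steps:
I = 29 (I = 9 + 20 = 29)
R = 19 (R = 29 - 1*10 = 29 - 10 = 19)
H(Z) = -2/19
sqrt(-36386 + H(96)) = sqrt(-36386 - 2/19) = sqrt(-691336/19) = 2*I*sqrt(3283846)/19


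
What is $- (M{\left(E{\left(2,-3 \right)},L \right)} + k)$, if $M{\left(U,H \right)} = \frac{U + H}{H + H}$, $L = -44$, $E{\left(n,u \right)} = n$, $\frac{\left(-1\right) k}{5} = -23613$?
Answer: $- \frac{5194881}{44} \approx -1.1807 \cdot 10^{5}$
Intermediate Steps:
$k = 118065$ ($k = \left(-5\right) \left(-23613\right) = 118065$)
$M{\left(U,H \right)} = \frac{H + U}{2 H}$
$- (M{\left(E{\left(2,-3 \right)},L \right)} + k) = - (\frac{-44 + 2}{2 \left(-44\right)} + 118065) = - (\frac{1}{2} \left(- \frac{1}{44}\right) \left(-42\right) + 118065) = - (\frac{21}{44} + 118065) = \left(-1\right) \frac{5194881}{44} = - \frac{5194881}{44}$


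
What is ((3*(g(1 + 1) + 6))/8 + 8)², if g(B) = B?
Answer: 121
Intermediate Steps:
((3*(g(1 + 1) + 6))/8 + 8)² = ((3*((1 + 1) + 6))/8 + 8)² = ((3*(2 + 6))*(⅛) + 8)² = ((3*8)*(⅛) + 8)² = (24*(⅛) + 8)² = (3 + 8)² = 11² = 121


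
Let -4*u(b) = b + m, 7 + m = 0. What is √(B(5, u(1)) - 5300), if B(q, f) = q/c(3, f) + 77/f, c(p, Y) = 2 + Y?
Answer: 4*I*√144627/21 ≈ 72.438*I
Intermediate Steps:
m = -7 (m = -7 + 0 = -7)
u(b) = 7/4 - b/4 (u(b) = -(b - 7)/4 = -(-7 + b)/4 = 7/4 - b/4)
B(q, f) = 77/f + q/(2 + f) (B(q, f) = q/(2 + f) + 77/f = 77/f + q/(2 + f))
√(B(5, u(1)) - 5300) = √((77/(7/4 - ¼*1) + 5/(2 + (7/4 - ¼*1))) - 5300) = √((77/(7/4 - ¼) + 5/(2 + (7/4 - ¼))) - 5300) = √((77/(3/2) + 5/(2 + 3/2)) - 5300) = √((77*(⅔) + 5/(7/2)) - 5300) = √((154/3 + 5*(2/7)) - 5300) = √((154/3 + 10/7) - 5300) = √(1108/21 - 5300) = √(-110192/21) = 4*I*√144627/21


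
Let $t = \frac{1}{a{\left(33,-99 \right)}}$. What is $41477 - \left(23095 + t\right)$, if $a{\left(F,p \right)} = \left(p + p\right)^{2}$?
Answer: $\frac{720647927}{39204} \approx 18382.0$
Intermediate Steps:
$a{\left(F,p \right)} = 4 p^{2}$ ($a{\left(F,p \right)} = \left(2 p\right)^{2} = 4 p^{2}$)
$t = \frac{1}{39204}$ ($t = \frac{1}{4 \left(-99\right)^{2}} = \frac{1}{4 \cdot 9801} = \frac{1}{39204} \approx 2.5508 \cdot 10^{-5}$)
$41477 - \left(23095 + t\right) = 41477 - \left(23095 + \frac{1}{39204}\right) = 41477 - \frac{905416381}{39204} = \frac{720647927}{39204}$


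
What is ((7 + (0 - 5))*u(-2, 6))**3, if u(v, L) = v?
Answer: -64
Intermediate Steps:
((7 + (0 - 5))*u(-2, 6))**3 = ((7 + (0 - 5))*(-2))**3 = ((7 - 5)*(-2))**3 = (2*(-2))**3 = (-4)**3 = -64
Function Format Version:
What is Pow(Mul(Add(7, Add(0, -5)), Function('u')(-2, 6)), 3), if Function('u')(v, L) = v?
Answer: -64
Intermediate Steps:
Pow(Mul(Add(7, Add(0, -5)), Function('u')(-2, 6)), 3) = Pow(Mul(Add(7, Add(0, -5)), -2), 3) = Pow(Mul(Add(7, -5), -2), 3) = Pow(Mul(2, -2), 3) = Pow(-4, 3) = -64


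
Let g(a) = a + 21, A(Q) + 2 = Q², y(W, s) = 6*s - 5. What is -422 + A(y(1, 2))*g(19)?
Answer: 1458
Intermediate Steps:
y(W, s) = -5 + 6*s
A(Q) = -2 + Q²
g(a) = 21 + a
-422 + A(y(1, 2))*g(19) = -422 + (-2 + (-5 + 6*2)²)*(21 + 19) = -422 + (-2 + (-5 + 12)²)*40 = -422 + (-2 + 7²)*40 = -422 + (-2 + 49)*40 = -422 + 47*40 = -422 + 1880 = 1458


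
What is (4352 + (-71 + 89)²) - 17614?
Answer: -12938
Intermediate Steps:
(4352 + (-71 + 89)²) - 17614 = (4352 + 18²) - 17614 = (4352 + 324) - 17614 = 4676 - 17614 = -12938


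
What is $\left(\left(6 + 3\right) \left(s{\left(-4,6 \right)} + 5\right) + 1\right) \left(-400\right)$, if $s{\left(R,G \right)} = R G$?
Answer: $68000$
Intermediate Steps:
$s{\left(R,G \right)} = G R$
$\left(\left(6 + 3\right) \left(s{\left(-4,6 \right)} + 5\right) + 1\right) \left(-400\right) = \left(\left(6 + 3\right) \left(6 \left(-4\right) + 5\right) + 1\right) \left(-400\right) = \left(9 \left(-24 + 5\right) + 1\right) \left(-400\right) = \left(9 \left(-19\right) + 1\right) \left(-400\right) = \left(-171 + 1\right) \left(-400\right) = \left(-170\right) \left(-400\right) = 68000$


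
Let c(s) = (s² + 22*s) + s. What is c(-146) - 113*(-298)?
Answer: 51632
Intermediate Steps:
c(s) = s² + 23*s
c(-146) - 113*(-298) = -146*(23 - 146) - 113*(-298) = -146*(-123) + 33674 = 17958 + 33674 = 51632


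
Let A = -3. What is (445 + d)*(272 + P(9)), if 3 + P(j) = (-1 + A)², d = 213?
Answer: 187530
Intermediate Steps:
P(j) = 13 (P(j) = -3 + (-1 - 3)² = -3 + (-4)² = -3 + 16 = 13)
(445 + d)*(272 + P(9)) = (445 + 213)*(272 + 13) = 658*285 = 187530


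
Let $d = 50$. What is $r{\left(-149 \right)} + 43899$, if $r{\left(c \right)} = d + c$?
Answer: $43800$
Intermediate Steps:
$r{\left(c \right)} = 50 + c$
$r{\left(-149 \right)} + 43899 = \left(50 - 149\right) + 43899 = -99 + 43899 = 43800$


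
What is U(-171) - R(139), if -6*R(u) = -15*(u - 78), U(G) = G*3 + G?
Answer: -1673/2 ≈ -836.50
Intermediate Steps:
U(G) = 4*G (U(G) = 3*G + G = 4*G)
R(u) = -195 + 5*u/2 (R(u) = -(-5)*(u - 78)/2 = -(-5)*(-78 + u)/2 = -(1170 - 15*u)/6 = -195 + 5*u/2)
U(-171) - R(139) = 4*(-171) - (-195 + (5/2)*139) = -684 - (-195 + 695/2) = -684 - 1*305/2 = -684 - 305/2 = -1673/2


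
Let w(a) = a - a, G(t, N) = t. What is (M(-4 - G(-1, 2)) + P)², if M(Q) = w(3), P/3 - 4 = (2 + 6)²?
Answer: 41616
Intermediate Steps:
w(a) = 0
P = 204 (P = 12 + 3*(2 + 6)² = 12 + 3*8² = 12 + 3*64 = 12 + 192 = 204)
M(Q) = 0
(M(-4 - G(-1, 2)) + P)² = (0 + 204)² = 204² = 41616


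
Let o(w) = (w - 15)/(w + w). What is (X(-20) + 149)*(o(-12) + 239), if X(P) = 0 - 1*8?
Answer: 270861/8 ≈ 33858.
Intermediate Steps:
X(P) = -8 (X(P) = 0 - 8 = -8)
o(w) = (-15 + w)/(2*w) (o(w) = (-15 + w)/((2*w)) = (-15 + w)*(1/(2*w)) = (-15 + w)/(2*w))
(X(-20) + 149)*(o(-12) + 239) = (-8 + 149)*((½)*(-15 - 12)/(-12) + 239) = 141*((½)*(-1/12)*(-27) + 239) = 141*(9/8 + 239) = 141*(1921/8) = 270861/8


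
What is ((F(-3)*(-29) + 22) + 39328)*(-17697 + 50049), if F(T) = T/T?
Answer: 1272112992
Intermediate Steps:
F(T) = 1
((F(-3)*(-29) + 22) + 39328)*(-17697 + 50049) = ((1*(-29) + 22) + 39328)*(-17697 + 50049) = ((-29 + 22) + 39328)*32352 = (-7 + 39328)*32352 = 39321*32352 = 1272112992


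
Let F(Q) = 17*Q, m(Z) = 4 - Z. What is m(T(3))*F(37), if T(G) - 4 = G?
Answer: -1887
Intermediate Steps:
T(G) = 4 + G
m(T(3))*F(37) = (4 - (4 + 3))*(17*37) = (4 - 1*7)*629 = (4 - 7)*629 = -3*629 = -1887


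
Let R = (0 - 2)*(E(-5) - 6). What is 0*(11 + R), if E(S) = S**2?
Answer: 0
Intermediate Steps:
R = -38 (R = (0 - 2)*((-5)**2 - 6) = -2*(25 - 6) = -2*19 = -38)
0*(11 + R) = 0*(11 - 38) = 0*(-27) = 0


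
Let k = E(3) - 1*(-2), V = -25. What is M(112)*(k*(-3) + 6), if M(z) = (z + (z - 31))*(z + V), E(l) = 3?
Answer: -151119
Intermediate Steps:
M(z) = (-31 + 2*z)*(-25 + z) (M(z) = (z + (z - 31))*(z - 25) = (z + (-31 + z))*(-25 + z) = (-31 + 2*z)*(-25 + z))
k = 5 (k = 3 - 1*(-2) = 3 + 2 = 5)
M(112)*(k*(-3) + 6) = (775 - 81*112 + 2*112²)*(5*(-3) + 6) = (775 - 9072 + 2*12544)*(-15 + 6) = (775 - 9072 + 25088)*(-9) = 16791*(-9) = -151119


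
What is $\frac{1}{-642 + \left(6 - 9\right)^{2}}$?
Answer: $- \frac{1}{633} \approx -0.0015798$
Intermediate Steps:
$\frac{1}{-642 + \left(6 - 9\right)^{2}} = \frac{1}{-642 + \left(-3\right)^{2}} = \frac{1}{-642 + 9} = \frac{1}{-633} = - \frac{1}{633}$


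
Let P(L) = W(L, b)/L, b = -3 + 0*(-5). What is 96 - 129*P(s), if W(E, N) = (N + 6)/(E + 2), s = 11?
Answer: 13341/143 ≈ 93.294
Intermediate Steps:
b = -3 (b = -3 + 0 = -3)
W(E, N) = (6 + N)/(2 + E)
P(L) = 3/(L*(2 + L)) (P(L) = ((6 - 3)/(2 + L))/L = (3/(2 + L))/L = 3/(L*(2 + L)))
96 - 129*P(s) = 96 - 387/(11*(2 + 11)) = 96 - 387/(11*13) = 96 - 129*3/143 = 96 - 387/143 = 13341/143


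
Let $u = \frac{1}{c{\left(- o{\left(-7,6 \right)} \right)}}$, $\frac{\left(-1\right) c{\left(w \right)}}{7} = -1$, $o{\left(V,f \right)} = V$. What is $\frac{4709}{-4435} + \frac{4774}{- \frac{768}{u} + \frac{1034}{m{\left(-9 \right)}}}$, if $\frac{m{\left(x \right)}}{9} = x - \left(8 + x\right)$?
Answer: $- \frac{1676012417}{860625055} \approx -1.9474$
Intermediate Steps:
$c{\left(w \right)} = 7$ ($c{\left(w \right)} = \left(-7\right) \left(-1\right) = 7$)
$m{\left(x \right)} = -72$ ($m{\left(x \right)} = 9 \left(x - \left(8 + x\right)\right) = 9 \left(-8\right) = -72$)
$u = \frac{1}{7} \approx 0.14286$
$\frac{4709}{-4435} + \frac{4774}{- \frac{768}{u} + \frac{1034}{m{\left(-9 \right)}}} = \frac{4709}{-4435} + \frac{4774}{- 768 \frac{1}{\frac{1}{7}} + \frac{1034}{-72}} = 4709 \left(- \frac{1}{4435}\right) + \frac{4774}{\left(-768\right) 7 + 1034 \left(- \frac{1}{72}\right)} = - \frac{4709}{4435} + \frac{4774}{-5376 - \frac{517}{36}} = - \frac{4709}{4435} + \frac{4774}{- \frac{194053}{36}} = - \frac{4709}{4435} + 4774 \left(- \frac{36}{194053}\right) = - \frac{4709}{4435} - \frac{171864}{194053} = - \frac{1676012417}{860625055}$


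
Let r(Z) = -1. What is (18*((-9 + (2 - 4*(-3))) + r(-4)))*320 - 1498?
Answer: 21542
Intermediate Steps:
(18*((-9 + (2 - 4*(-3))) + r(-4)))*320 - 1498 = (18*((-9 + (2 - 4*(-3))) - 1))*320 - 1498 = (18*((-9 + (2 + 12)) - 1))*320 - 1498 = (18*((-9 + 14) - 1))*320 - 1498 = (18*(5 - 1))*320 - 1498 = (18*4)*320 - 1498 = 72*320 - 1498 = 23040 - 1498 = 21542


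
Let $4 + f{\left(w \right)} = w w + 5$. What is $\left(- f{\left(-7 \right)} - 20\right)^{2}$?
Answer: $4900$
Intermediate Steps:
$f{\left(w \right)} = 1 + w^{2}$ ($f{\left(w \right)} = -4 + \left(w w + 5\right) = -4 + \left(w^{2} + 5\right) = -4 + \left(5 + w^{2}\right) = 1 + w^{2}$)
$\left(- f{\left(-7 \right)} - 20\right)^{2} = \left(- (1 + \left(-7\right)^{2}) - 20\right)^{2} = \left(- (1 + 49) - 20\right)^{2} = \left(\left(-1\right) 50 - 20\right)^{2} = \left(-50 - 20\right)^{2} = \left(-70\right)^{2} = 4900$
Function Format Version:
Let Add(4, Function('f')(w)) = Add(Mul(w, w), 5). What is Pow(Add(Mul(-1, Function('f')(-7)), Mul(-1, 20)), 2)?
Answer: 4900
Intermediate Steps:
Function('f')(w) = Add(1, Pow(w, 2)) (Function('f')(w) = Add(-4, Add(Mul(w, w), 5)) = Add(-4, Add(Pow(w, 2), 5)) = Add(-4, Add(5, Pow(w, 2))) = Add(1, Pow(w, 2)))
Pow(Add(Mul(-1, Function('f')(-7)), Mul(-1, 20)), 2) = Pow(Add(Mul(-1, Add(1, Pow(-7, 2))), Mul(-1, 20)), 2) = Pow(Add(Mul(-1, Add(1, 49)), -20), 2) = Pow(Add(Mul(-1, 50), -20), 2) = Pow(Add(-50, -20), 2) = Pow(-70, 2) = 4900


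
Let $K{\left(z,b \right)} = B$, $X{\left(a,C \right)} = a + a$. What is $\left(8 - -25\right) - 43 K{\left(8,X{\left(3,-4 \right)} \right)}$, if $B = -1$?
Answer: $76$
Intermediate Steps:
$X{\left(a,C \right)} = 2 a$
$K{\left(z,b \right)} = -1$
$\left(8 - -25\right) - 43 K{\left(8,X{\left(3,-4 \right)} \right)} = \left(8 - -25\right) - -43 = \left(8 + 25\right) + 43 = 33 + 43 = 76$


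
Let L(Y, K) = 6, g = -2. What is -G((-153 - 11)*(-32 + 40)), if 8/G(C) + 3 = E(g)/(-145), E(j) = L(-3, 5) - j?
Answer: 1160/443 ≈ 2.6185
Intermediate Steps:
E(j) = 6 - j
G(C) = -1160/443 (G(C) = 8/(-3 + (6 - 1*(-2))/(-145)) = 8/(-3 + (6 + 2)*(-1/145)) = 8/(-3 + 8*(-1/145)) = 8/(-3 - 8/145) = 8/(-443/145) = 8*(-145/443) = -1160/443)
-G((-153 - 11)*(-32 + 40)) = -1*(-1160/443) = 1160/443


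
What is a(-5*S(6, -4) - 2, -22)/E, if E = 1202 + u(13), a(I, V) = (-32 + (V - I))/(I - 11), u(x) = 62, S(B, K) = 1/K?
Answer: 213/59408 ≈ 0.0035854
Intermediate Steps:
a(I, V) = (-32 + V - I)/(-11 + I)
E = 1264 (E = 1202 + 62 = 1264)
a(-5*S(6, -4) - 2, -22)/E = ((-32 - 22 - (-5/(-4) - 2))/(-11 + (-5/(-4) - 2)))/1264 = ((-32 - 22 - (-5*(-¼) - 2))/(-11 + (-5*(-¼) - 2)))*(1/1264) = ((-32 - 22 - (5/4 - 2))/(-11 + (5/4 - 2)))*(1/1264) = ((-32 - 22 - 1*(-¾))/(-11 - ¾))*(1/1264) = ((-32 - 22 + ¾)/(-47/4))*(1/1264) = -4/47*(-213/4)*(1/1264) = (213/47)*(1/1264) = 213/59408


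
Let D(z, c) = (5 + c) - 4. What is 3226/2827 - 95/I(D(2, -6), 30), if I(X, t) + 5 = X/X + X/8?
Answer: 2267882/104599 ≈ 21.682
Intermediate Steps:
D(z, c) = 1 + c
I(X, t) = -4 + X/8 (I(X, t) = -5 + (X/X + X/8) = -5 + (1 + X*(1/8)) = -5 + (1 + X/8) = -4 + X/8)
3226/2827 - 95/I(D(2, -6), 30) = 3226/2827 - 95/(-4 + (1 - 6)/8) = 3226*(1/2827) - 95/(-4 + (1/8)*(-5)) = 3226/2827 - 95/(-4 - 5/8) = 3226/2827 - 95/(-37/8) = 3226/2827 - 95*(-8/37) = 3226/2827 + 760/37 = 2267882/104599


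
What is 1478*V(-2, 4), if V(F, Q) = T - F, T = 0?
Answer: 2956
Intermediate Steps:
V(F, Q) = -F (V(F, Q) = 0 - F = -F)
1478*V(-2, 4) = 1478*(-1*(-2)) = 1478*2 = 2956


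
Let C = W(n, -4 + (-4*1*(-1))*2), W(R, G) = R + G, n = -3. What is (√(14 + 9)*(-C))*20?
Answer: -20*√23 ≈ -95.917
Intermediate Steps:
W(R, G) = G + R
C = 1 (C = (-4 + (-4*1*(-1))*2) - 3 = (-4 - 4*(-1)*2) - 3 = (-4 + 4*2) - 3 = (-4 + 8) - 3 = 4 - 3 = 1)
(√(14 + 9)*(-C))*20 = (√(14 + 9)*(-1*1))*20 = (√23*(-1))*20 = -√23*20 = -20*√23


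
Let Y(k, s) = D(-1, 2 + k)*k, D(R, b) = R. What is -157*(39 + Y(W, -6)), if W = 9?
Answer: -4710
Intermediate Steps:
Y(k, s) = -k
-157*(39 + Y(W, -6)) = -157*(39 - 1*9) = -157*(39 - 9) = -157*30 = -4710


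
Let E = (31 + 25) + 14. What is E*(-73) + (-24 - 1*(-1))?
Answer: -5133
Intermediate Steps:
E = 70 (E = 56 + 14 = 70)
E*(-73) + (-24 - 1*(-1)) = 70*(-73) + (-24 - 1*(-1)) = -5110 + (-24 + 1) = -5110 - 23 = -5133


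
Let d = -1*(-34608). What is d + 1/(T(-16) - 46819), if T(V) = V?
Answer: 1620865679/46835 ≈ 34608.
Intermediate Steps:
d = 34608
d + 1/(T(-16) - 46819) = 34608 + 1/(-16 - 46819) = 34608 + 1/(-46835) = 34608 - 1/46835 = 1620865679/46835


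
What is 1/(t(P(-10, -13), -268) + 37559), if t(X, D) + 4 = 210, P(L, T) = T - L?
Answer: 1/37765 ≈ 2.6480e-5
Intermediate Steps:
t(X, D) = 206 (t(X, D) = -4 + 210 = 206)
1/(t(P(-10, -13), -268) + 37559) = 1/(206 + 37559) = 1/37765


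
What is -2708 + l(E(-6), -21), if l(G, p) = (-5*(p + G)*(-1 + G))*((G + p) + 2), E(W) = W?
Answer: 20917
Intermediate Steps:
l(G, p) = -5*(-1 + G)*(G + p)*(2 + G + p) (l(G, p) = (-5*(G + p)*(-1 + G))*(2 + G + p) = (-5*(-1 + G)*(G + p))*(2 + G + p) = -5*(-1 + G)*(G + p)*(2 + G + p))
-2708 + l(E(-6), -21) = -2708 + (-5*(-6)² - 5*(-6)³ + 5*(-21)² + 10*(-6) + 10*(-21) - 10*(-21)*(-6)² - 5*(-6)*(-21)²) = -2708 + (-5*36 - 5*(-216) + 5*441 - 60 - 210 - 10*(-21)*36 - 5*(-6)*441) = -2708 + (-180 + 1080 + 2205 - 60 - 210 + 7560 + 13230) = -2708 + 23625 = 20917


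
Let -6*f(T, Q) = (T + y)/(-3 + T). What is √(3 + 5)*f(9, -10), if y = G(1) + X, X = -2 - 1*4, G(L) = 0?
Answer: -√2/6 ≈ -0.23570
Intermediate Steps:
X = -6 (X = -2 - 4 = -6)
y = -6 (y = 0 - 6 = -6)
f(T, Q) = -(-6 + T)/(6*(-3 + T)) (f(T, Q) = -(T - 6)/(6*(-3 + T)) = -(-6 + T)/(6*(-3 + T)))
√(3 + 5)*f(9, -10) = √(3 + 5)*((6 - 1*9)/(6*(-3 + 9))) = √8*((⅙)*(6 - 9)/6) = (2*√2)*((⅙)*(⅙)*(-3)) = (2*√2)*(-1/12) = -√2/6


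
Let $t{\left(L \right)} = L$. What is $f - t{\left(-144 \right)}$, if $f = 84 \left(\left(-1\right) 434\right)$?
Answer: $-36312$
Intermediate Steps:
$f = -36456$ ($f = 84 \left(-434\right) = -36456$)
$f - t{\left(-144 \right)} = -36456 - -144 = -36456 + 144 = -36312$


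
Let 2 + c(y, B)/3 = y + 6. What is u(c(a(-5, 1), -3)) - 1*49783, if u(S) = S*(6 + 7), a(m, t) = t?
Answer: -49588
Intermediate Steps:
c(y, B) = 12 + 3*y (c(y, B) = -6 + 3*(y + 6) = -6 + 3*(6 + y) = -6 + (18 + 3*y) = 12 + 3*y)
u(S) = 13*S (u(S) = S*13 = 13*S)
u(c(a(-5, 1), -3)) - 1*49783 = 13*(12 + 3*1) - 1*49783 = 13*(12 + 3) - 49783 = 13*15 - 49783 = 195 - 49783 = -49588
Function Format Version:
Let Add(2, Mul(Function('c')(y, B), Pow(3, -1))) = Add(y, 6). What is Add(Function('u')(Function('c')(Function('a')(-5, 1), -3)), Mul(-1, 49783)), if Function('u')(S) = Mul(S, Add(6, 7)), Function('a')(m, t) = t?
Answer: -49588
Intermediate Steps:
Function('c')(y, B) = Add(12, Mul(3, y)) (Function('c')(y, B) = Add(-6, Mul(3, Add(y, 6))) = Add(-6, Mul(3, Add(6, y))) = Add(-6, Add(18, Mul(3, y))) = Add(12, Mul(3, y)))
Function('u')(S) = Mul(13, S) (Function('u')(S) = Mul(S, 13) = Mul(13, S))
Add(Function('u')(Function('c')(Function('a')(-5, 1), -3)), Mul(-1, 49783)) = Add(Mul(13, Add(12, Mul(3, 1))), Mul(-1, 49783)) = Add(Mul(13, Add(12, 3)), -49783) = Add(Mul(13, 15), -49783) = Add(195, -49783) = -49588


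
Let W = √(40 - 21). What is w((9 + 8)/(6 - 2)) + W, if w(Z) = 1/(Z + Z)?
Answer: 2/17 + √19 ≈ 4.4765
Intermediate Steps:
W = √19 ≈ 4.3589
w(Z) = 1/(2*Z)
w((9 + 8)/(6 - 2)) + W = 1/(2*(((9 + 8)/(6 - 2)))) + √19 = 1/(2*((17/4))) + √19 = 1/(2*((17*(¼)))) + √19 = 1/(2*(17/4)) + √19 = (½)*(4/17) + √19 = 2/17 + √19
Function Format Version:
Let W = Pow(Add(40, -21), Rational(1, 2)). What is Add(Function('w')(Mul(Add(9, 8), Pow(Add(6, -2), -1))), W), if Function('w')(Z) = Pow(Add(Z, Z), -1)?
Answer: Add(Rational(2, 17), Pow(19, Rational(1, 2))) ≈ 4.4765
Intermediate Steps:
W = Pow(19, Rational(1, 2)) ≈ 4.3589
Function('w')(Z) = Mul(Rational(1, 2), Pow(Z, -1)) (Function('w')(Z) = Pow(Mul(2, Z), -1) = Mul(Rational(1, 2), Pow(Z, -1)))
Add(Function('w')(Mul(Add(9, 8), Pow(Add(6, -2), -1))), W) = Add(Mul(Rational(1, 2), Pow(Mul(Add(9, 8), Pow(Add(6, -2), -1)), -1)), Pow(19, Rational(1, 2))) = Add(Mul(Rational(1, 2), Pow(Mul(17, Pow(4, -1)), -1)), Pow(19, Rational(1, 2))) = Add(Mul(Rational(1, 2), Pow(Mul(17, Rational(1, 4)), -1)), Pow(19, Rational(1, 2))) = Add(Mul(Rational(1, 2), Pow(Rational(17, 4), -1)), Pow(19, Rational(1, 2))) = Add(Mul(Rational(1, 2), Rational(4, 17)), Pow(19, Rational(1, 2))) = Add(Rational(2, 17), Pow(19, Rational(1, 2)))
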